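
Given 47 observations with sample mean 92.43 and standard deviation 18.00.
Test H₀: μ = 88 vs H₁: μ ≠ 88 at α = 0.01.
One-sample t-test:
H₀: μ = 88
H₁: μ ≠ 88
df = n - 1 = 46
t = (x̄ - μ₀) / (s/√n) = (92.43 - 88) / (18.00/√47) = 1.687
p-value = 0.0983

Since p-value > α = 0.01, we fail to reject H₀.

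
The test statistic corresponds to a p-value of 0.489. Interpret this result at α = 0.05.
Since p = 0.489 > α = 0.05, fail to reject H₀.
There is insufficient evidence to reject the null hypothesis; the result is not statistically significant at the 0.05 level.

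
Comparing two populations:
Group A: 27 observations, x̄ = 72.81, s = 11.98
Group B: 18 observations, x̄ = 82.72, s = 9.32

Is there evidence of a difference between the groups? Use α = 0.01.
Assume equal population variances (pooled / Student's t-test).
Student's two-sample t-test (equal variances):
H₀: μ₁ = μ₂
H₁: μ₁ ≠ μ₂
df = n₁ + n₂ - 2 = 43
Pooled variance s_p² = [(n₁-1)s₁² + (n₂-1)s₂²] / (n₁ + n₂ - 2) = [(26)(11.98²) + (17)(9.32²)] / 43 = 121.1207
SE = √(s_p²(1/n₁ + 1/n₂)) = √(121.1207 × (1/27 + 1/18)) = 3.3489
t = (x̄₁ - x̄₂) / SE = (72.81 - 82.72) / 3.3489 = -9.91 / 3.3489 = -2.959
p-value = 0.0050

Since p-value < α = 0.01, we reject H₀.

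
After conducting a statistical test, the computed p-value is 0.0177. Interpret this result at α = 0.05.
Since p = 0.0177 < α = 0.05, reject H₀.
There is sufficient evidence to reject the null hypothesis; the result is statistically significant at the 0.05 level.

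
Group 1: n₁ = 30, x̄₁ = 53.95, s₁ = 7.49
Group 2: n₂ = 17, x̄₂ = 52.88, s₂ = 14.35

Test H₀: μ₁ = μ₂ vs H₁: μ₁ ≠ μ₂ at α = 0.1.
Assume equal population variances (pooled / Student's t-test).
Student's two-sample t-test (equal variances):
H₀: μ₁ = μ₂
H₁: μ₁ ≠ μ₂
df = n₁ + n₂ - 2 = 45
Pooled variance s_p² = [(n₁-1)s₁² + (n₂-1)s₂²] / (n₁ + n₂ - 2) = [(29)(7.49²) + (16)(14.35²)] / 45 = 109.3703
SE = √(s_p²(1/n₁ + 1/n₂)) = √(109.3703 × (1/30 + 1/17)) = 3.1748
t = (x̄₁ - x̄₂) / SE = (53.95 - 52.88) / 3.1748 = 1.07 / 3.1748 = 0.337
p-value = 0.7377

Since p-value > α = 0.1, we fail to reject H₀.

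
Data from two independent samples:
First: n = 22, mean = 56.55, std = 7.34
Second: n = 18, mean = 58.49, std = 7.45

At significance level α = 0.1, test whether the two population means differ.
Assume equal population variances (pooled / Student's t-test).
Student's two-sample t-test (equal variances):
H₀: μ₁ = μ₂
H₁: μ₁ ≠ μ₂
df = n₁ + n₂ - 2 = 38
Pooled variance s_p² = [(n₁-1)s₁² + (n₂-1)s₂²] / (n₁ + n₂ - 2) = [(21)(7.34²) + (17)(7.45²)] / 38 = 54.6034
SE = √(s_p²(1/n₁ + 1/n₂)) = √(54.6034 × (1/22 + 1/18)) = 2.3485
t = (x̄₁ - x̄₂) / SE = (56.55 - 58.49) / 2.3485 = -1.94 / 2.3485 = -0.826
p-value = 0.4139

Since p-value > α = 0.1, we fail to reject H₀.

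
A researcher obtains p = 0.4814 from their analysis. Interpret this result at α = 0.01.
Since p = 0.4814 > α = 0.01, fail to reject H₀.
There is insufficient evidence to reject the null hypothesis; the result is not statistically significant at the 0.01 level.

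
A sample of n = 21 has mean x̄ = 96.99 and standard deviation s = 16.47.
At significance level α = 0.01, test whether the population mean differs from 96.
One-sample t-test:
H₀: μ = 96
H₁: μ ≠ 96
df = n - 1 = 20
t = (x̄ - μ₀) / (s/√n) = (96.99 - 96) / (16.47/√21) = 0.275
p-value = 0.7858

Since p-value > α = 0.01, we fail to reject H₀.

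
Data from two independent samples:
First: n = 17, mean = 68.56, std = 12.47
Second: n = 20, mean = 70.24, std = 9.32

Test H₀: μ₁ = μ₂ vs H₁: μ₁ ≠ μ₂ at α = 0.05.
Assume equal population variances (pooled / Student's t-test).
Student's two-sample t-test (equal variances):
H₀: μ₁ = μ₂
H₁: μ₁ ≠ μ₂
df = n₁ + n₂ - 2 = 35
Pooled variance s_p² = [(n₁-1)s₁² + (n₂-1)s₂²] / (n₁ + n₂ - 2) = [(16)(12.47²) + (19)(9.32²)] / 35 = 118.2400
SE = √(s_p²(1/n₁ + 1/n₂)) = √(118.2400 × (1/17 + 1/20)) = 3.5871
t = (x̄₁ - x̄₂) / SE = (68.56 - 70.24) / 3.5871 = -1.68 / 3.5871 = -0.468
p-value = 0.6424

Since p-value > α = 0.05, we fail to reject H₀.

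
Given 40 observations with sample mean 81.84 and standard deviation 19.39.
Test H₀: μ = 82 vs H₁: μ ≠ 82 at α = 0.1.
One-sample t-test:
H₀: μ = 82
H₁: μ ≠ 82
df = n - 1 = 39
t = (x̄ - μ₀) / (s/√n) = (81.84 - 82) / (19.39/√40) = -0.052
p-value = 0.9586

Since p-value > α = 0.1, we fail to reject H₀.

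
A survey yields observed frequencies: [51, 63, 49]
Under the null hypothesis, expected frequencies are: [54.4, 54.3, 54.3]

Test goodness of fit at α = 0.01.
Chi-square goodness of fit test:
H₀: observed counts match expected distribution
H₁: observed counts differ from expected distribution
df = k - 1 = 2
χ² = Σ(O - E)²/E
   = (51 - 54.4)²/54.4 + (63 - 54.3)²/54.3 + (49 - 54.3)²/54.3
   = 0.212 + 1.394 + 0.517
   = 2.12
p-value = 0.3458

Since p-value > α = 0.01, we fail to reject H₀.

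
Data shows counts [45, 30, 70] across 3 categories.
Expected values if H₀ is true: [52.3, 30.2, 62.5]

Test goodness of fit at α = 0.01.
Chi-square goodness of fit test:
H₀: observed counts match expected distribution
H₁: observed counts differ from expected distribution
df = k - 1 = 2
χ² = Σ(O - E)²/E
   = (45 - 52.3)²/52.3 + (30 - 30.2)²/30.2 + (70 - 62.5)²/62.5
   = 1.019 + 0.001 + 0.900
   = 1.92
p-value = 0.3828

Since p-value > α = 0.01, we fail to reject H₀.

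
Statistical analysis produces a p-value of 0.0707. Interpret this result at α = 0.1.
Since p = 0.0707 < α = 0.1, reject H₀.
There is sufficient evidence to reject the null hypothesis; the result is statistically significant at the 0.1 level.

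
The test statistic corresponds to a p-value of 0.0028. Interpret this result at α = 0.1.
Since p = 0.0028 < α = 0.1, reject H₀.
There is sufficient evidence to reject the null hypothesis; the result is statistically significant at the 0.1 level.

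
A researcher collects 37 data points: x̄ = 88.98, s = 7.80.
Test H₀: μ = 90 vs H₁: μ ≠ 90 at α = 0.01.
One-sample t-test:
H₀: μ = 90
H₁: μ ≠ 90
df = n - 1 = 36
t = (x̄ - μ₀) / (s/√n) = (88.98 - 90) / (7.80/√37) = -0.795
p-value = 0.4316

Since p-value > α = 0.01, we fail to reject H₀.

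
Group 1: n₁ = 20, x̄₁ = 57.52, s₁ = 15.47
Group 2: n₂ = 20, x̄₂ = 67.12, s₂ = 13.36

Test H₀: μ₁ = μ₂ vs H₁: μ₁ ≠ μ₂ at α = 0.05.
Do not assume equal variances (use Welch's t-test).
Welch's two-sample t-test:
H₀: μ₁ = μ₂
H₁: μ₁ ≠ μ₂
s₁²/n₁ = 15.47²/20 = 11.9660,  s₂²/n₂ = 13.36²/20 = 8.9245
SE = √(s₁²/n₁ + s₂²/n₂) = √(11.9660 + 8.9245) = 4.5706
df (Welch-Satterthwaite) = (s₁²/n₁ + s₂²/n₂)² / [(s₁²/n₁)²/(n₁-1) + (s₂²/n₂)²/(n₂-1)] ≈ 37.21
t = (x̄₁ - x̄₂) / SE = (57.52 - 67.12) / 4.5706 = -9.60 / 4.5706 = -2.100
p-value = 0.0425

Since p-value < α = 0.05, we reject H₀.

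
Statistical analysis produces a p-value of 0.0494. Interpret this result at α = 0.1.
Since p = 0.0494 < α = 0.1, reject H₀.
There is sufficient evidence to reject the null hypothesis; the result is statistically significant at the 0.1 level.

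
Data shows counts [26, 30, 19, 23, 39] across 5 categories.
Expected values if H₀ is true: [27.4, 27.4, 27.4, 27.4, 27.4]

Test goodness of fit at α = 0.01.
Chi-square goodness of fit test:
H₀: observed counts match expected distribution
H₁: observed counts differ from expected distribution
df = k - 1 = 4
χ² = Σ(O - E)²/E
   = (26 - 27.4)²/27.4 + (30 - 27.4)²/27.4 + (19 - 27.4)²/27.4 + (23 - 27.4)²/27.4 + (39 - 27.4)²/27.4
   = 0.072 + 0.247 + 2.575 + 0.707 + 4.911
   = 8.51
p-value = 0.0746

Since p-value > α = 0.01, we fail to reject H₀.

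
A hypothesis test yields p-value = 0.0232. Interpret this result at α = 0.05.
Since p = 0.0232 < α = 0.05, reject H₀.
There is sufficient evidence to reject the null hypothesis; the result is statistically significant at the 0.05 level.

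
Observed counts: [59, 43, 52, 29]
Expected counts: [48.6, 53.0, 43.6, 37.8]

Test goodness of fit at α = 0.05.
Chi-square goodness of fit test:
H₀: observed counts match expected distribution
H₁: observed counts differ from expected distribution
df = k - 1 = 3
χ² = Σ(O - E)²/E
   = (59 - 48.6)²/48.6 + (43 - 53.0)²/53.0 + (52 - 43.6)²/43.6 + (29 - 37.8)²/37.8
   = 2.226 + 1.887 + 1.618 + 2.049
   = 7.78
p-value = 0.0508

Since p-value > α = 0.05, we fail to reject H₀.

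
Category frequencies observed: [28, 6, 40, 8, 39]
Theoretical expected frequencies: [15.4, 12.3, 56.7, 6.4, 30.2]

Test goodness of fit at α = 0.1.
Chi-square goodness of fit test:
H₀: observed counts match expected distribution
H₁: observed counts differ from expected distribution
df = k - 1 = 4
χ² = Σ(O - E)²/E
   = (28 - 15.4)²/15.4 + (6 - 12.3)²/12.3 + (40 - 56.7)²/56.7 + (8 - 6.4)²/6.4 + (39 - 30.2)²/30.2
   = 10.309 + 3.227 + 4.919 + 0.400 + 2.564
   = 21.42
p-value = 0.0003

Since p-value < α = 0.1, we reject H₀.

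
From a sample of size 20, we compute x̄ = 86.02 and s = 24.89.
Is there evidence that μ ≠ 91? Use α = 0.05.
One-sample t-test:
H₀: μ = 91
H₁: μ ≠ 91
df = n - 1 = 19
t = (x̄ - μ₀) / (s/√n) = (86.02 - 91) / (24.89/√20) = -0.895
p-value = 0.3821

Since p-value > α = 0.05, we fail to reject H₀.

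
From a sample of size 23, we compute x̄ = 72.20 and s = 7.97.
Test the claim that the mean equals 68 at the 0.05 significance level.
One-sample t-test:
H₀: μ = 68
H₁: μ ≠ 68
df = n - 1 = 22
t = (x̄ - μ₀) / (s/√n) = (72.20 - 68) / (7.97/√23) = 2.527
p-value = 0.0192

Since p-value < α = 0.05, we reject H₀.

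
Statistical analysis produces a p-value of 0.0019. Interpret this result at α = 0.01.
Since p = 0.0019 < α = 0.01, reject H₀.
There is sufficient evidence to reject the null hypothesis; the result is statistically significant at the 0.01 level.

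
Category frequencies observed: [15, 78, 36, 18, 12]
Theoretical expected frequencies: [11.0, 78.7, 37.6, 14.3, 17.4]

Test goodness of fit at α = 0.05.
Chi-square goodness of fit test:
H₀: observed counts match expected distribution
H₁: observed counts differ from expected distribution
df = k - 1 = 4
χ² = Σ(O - E)²/E
   = (15 - 11.0)²/11.0 + (78 - 78.7)²/78.7 + (36 - 37.6)²/37.6 + (18 - 14.3)²/14.3 + (12 - 17.4)²/17.4
   = 1.455 + 0.006 + 0.068 + 0.957 + 1.676
   = 4.16
p-value = 0.3845

Since p-value > α = 0.05, we fail to reject H₀.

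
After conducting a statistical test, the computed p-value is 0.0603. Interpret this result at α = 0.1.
Since p = 0.0603 < α = 0.1, reject H₀.
There is sufficient evidence to reject the null hypothesis; the result is statistically significant at the 0.1 level.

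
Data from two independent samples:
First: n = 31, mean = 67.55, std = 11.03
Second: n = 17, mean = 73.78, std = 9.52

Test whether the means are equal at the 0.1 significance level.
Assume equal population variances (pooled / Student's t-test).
Student's two-sample t-test (equal variances):
H₀: μ₁ = μ₂
H₁: μ₁ ≠ μ₂
df = n₁ + n₂ - 2 = 46
Pooled variance s_p² = [(n₁-1)s₁² + (n₂-1)s₂²] / (n₁ + n₂ - 2) = [(30)(11.03²) + (16)(9.52²)] / 46 = 110.8677
SE = √(s_p²(1/n₁ + 1/n₂)) = √(110.8677 × (1/31 + 1/17)) = 3.1777
t = (x̄₁ - x̄₂) / SE = (67.55 - 73.78) / 3.1777 = -6.23 / 3.1777 = -1.961
p-value = 0.0560

Since p-value < α = 0.1, we reject H₀.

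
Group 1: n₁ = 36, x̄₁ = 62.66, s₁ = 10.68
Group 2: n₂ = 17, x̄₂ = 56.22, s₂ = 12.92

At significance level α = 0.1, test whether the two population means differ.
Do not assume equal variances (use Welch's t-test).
Welch's two-sample t-test:
H₀: μ₁ = μ₂
H₁: μ₁ ≠ μ₂
s₁²/n₁ = 10.68²/36 = 3.1684,  s₂²/n₂ = 12.92²/17 = 9.8192
SE = √(s₁²/n₁ + s₂²/n₂) = √(3.1684 + 9.8192) = 3.6038
df (Welch-Satterthwaite) = (s₁²/n₁ + s₂²/n₂)² / [(s₁²/n₁)²/(n₁-1) + (s₂²/n₂)²/(n₂-1)] ≈ 26.72
t = (x̄₁ - x̄₂) / SE = (62.66 - 56.22) / 3.6038 = 6.44 / 3.6038 = 1.787
p-value = 0.0853

Since p-value < α = 0.1, we reject H₀.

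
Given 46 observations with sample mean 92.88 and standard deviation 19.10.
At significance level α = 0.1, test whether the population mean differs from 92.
One-sample t-test:
H₀: μ = 92
H₁: μ ≠ 92
df = n - 1 = 45
t = (x̄ - μ₀) / (s/√n) = (92.88 - 92) / (19.10/√46) = 0.312
p-value = 0.7561

Since p-value > α = 0.1, we fail to reject H₀.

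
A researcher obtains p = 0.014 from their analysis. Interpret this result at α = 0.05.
Since p = 0.014 < α = 0.05, reject H₀.
There is sufficient evidence to reject the null hypothesis; the result is statistically significant at the 0.05 level.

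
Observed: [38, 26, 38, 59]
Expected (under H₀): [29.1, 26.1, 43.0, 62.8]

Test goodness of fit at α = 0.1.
Chi-square goodness of fit test:
H₀: observed counts match expected distribution
H₁: observed counts differ from expected distribution
df = k - 1 = 3
χ² = Σ(O - E)²/E
   = (38 - 29.1)²/29.1 + (26 - 26.1)²/26.1 + (38 - 43.0)²/43.0 + (59 - 62.8)²/62.8
   = 2.722 + 0.000 + 0.581 + 0.230
   = 3.53
p-value = 0.3164

Since p-value > α = 0.1, we fail to reject H₀.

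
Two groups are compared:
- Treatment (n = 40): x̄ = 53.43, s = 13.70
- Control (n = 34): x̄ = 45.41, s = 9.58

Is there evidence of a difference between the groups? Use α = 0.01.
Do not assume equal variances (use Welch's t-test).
Welch's two-sample t-test:
H₀: μ₁ = μ₂
H₁: μ₁ ≠ μ₂
s₁²/n₁ = 13.70²/40 = 4.6922,  s₂²/n₂ = 9.58²/34 = 2.6993
SE = √(s₁²/n₁ + s₂²/n₂) = √(4.6922 + 2.6993) = 2.7187
df (Welch-Satterthwaite) = (s₁²/n₁ + s₂²/n₂)² / [(s₁²/n₁)²/(n₁-1) + (s₂²/n₂)²/(n₂-1)] ≈ 69.57
t = (x̄₁ - x̄₂) / SE = (53.43 - 45.41) / 2.7187 = 8.02 / 2.7187 = 2.950
p-value = 0.0043

Since p-value < α = 0.01, we reject H₀.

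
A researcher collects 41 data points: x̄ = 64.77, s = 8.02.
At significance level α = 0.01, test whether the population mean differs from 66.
One-sample t-test:
H₀: μ = 66
H₁: μ ≠ 66
df = n - 1 = 40
t = (x̄ - μ₀) / (s/√n) = (64.77 - 66) / (8.02/√41) = -0.982
p-value = 0.3320

Since p-value > α = 0.01, we fail to reject H₀.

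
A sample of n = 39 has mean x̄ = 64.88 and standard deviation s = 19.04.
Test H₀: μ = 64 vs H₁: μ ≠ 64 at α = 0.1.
One-sample t-test:
H₀: μ = 64
H₁: μ ≠ 64
df = n - 1 = 38
t = (x̄ - μ₀) / (s/√n) = (64.88 - 64) / (19.04/√39) = 0.289
p-value = 0.7744

Since p-value > α = 0.1, we fail to reject H₀.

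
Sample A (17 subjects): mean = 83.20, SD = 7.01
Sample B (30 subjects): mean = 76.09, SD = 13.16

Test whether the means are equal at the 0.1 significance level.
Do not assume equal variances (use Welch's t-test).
Welch's two-sample t-test:
H₀: μ₁ = μ₂
H₁: μ₁ ≠ μ₂
s₁²/n₁ = 7.01²/17 = 2.8906,  s₂²/n₂ = 13.16²/30 = 5.7729
SE = √(s₁²/n₁ + s₂²/n₂) = √(2.8906 + 5.7729) = 2.9434
df (Welch-Satterthwaite) = (s₁²/n₁ + s₂²/n₂)² / [(s₁²/n₁)²/(n₁-1) + (s₂²/n₂)²/(n₂-1)] ≈ 44.91
t = (x̄₁ - x̄₂) / SE = (83.20 - 76.09) / 2.9434 = 7.11 / 2.9434 = 2.416
p-value = 0.0198

Since p-value < α = 0.1, we reject H₀.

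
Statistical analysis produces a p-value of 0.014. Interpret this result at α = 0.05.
Since p = 0.014 < α = 0.05, reject H₀.
There is sufficient evidence to reject the null hypothesis; the result is statistically significant at the 0.05 level.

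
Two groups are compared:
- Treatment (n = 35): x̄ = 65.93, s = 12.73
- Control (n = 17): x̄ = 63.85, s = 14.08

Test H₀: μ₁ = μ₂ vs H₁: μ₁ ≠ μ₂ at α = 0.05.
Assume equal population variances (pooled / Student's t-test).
Student's two-sample t-test (equal variances):
H₀: μ₁ = μ₂
H₁: μ₁ ≠ μ₂
df = n₁ + n₂ - 2 = 50
Pooled variance s_p² = [(n₁-1)s₁² + (n₂-1)s₂²] / (n₁ + n₂ - 2) = [(34)(12.73²) + (16)(14.08²)] / 50 = 173.6348
SE = √(s_p²(1/n₁ + 1/n₂)) = √(173.6348 × (1/35 + 1/17)) = 3.8955
t = (x̄₁ - x̄₂) / SE = (65.93 - 63.85) / 3.8955 = 2.08 / 3.8955 = 0.534
p-value = 0.5957

Since p-value > α = 0.05, we fail to reject H₀.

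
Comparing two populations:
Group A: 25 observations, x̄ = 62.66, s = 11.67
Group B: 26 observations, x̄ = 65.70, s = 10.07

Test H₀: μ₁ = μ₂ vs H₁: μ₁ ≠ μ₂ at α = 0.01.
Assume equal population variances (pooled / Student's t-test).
Student's two-sample t-test (equal variances):
H₀: μ₁ = μ₂
H₁: μ₁ ≠ μ₂
df = n₁ + n₂ - 2 = 49
Pooled variance s_p² = [(n₁-1)s₁² + (n₂-1)s₂²] / (n₁ + n₂ - 2) = [(24)(11.67²) + (25)(10.07²)] / 49 = 118.4420
SE = √(s_p²(1/n₁ + 1/n₂)) = √(118.4420 × (1/25 + 1/26)) = 3.0485
t = (x̄₁ - x̄₂) / SE = (62.66 - 65.70) / 3.0485 = -3.04 / 3.0485 = -0.997
p-value = 0.3236

Since p-value > α = 0.01, we fail to reject H₀.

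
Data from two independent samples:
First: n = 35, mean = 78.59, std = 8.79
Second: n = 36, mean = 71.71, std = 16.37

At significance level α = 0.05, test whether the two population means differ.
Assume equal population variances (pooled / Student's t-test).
Student's two-sample t-test (equal variances):
H₀: μ₁ = μ₂
H₁: μ₁ ≠ μ₂
df = n₁ + n₂ - 2 = 69
Pooled variance s_p² = [(n₁-1)s₁² + (n₂-1)s₂²] / (n₁ + n₂ - 2) = [(34)(8.79²) + (35)(16.37²)] / 69 = 174.0025
SE = √(s_p²(1/n₁ + 1/n₂)) = √(174.0025 × (1/35 + 1/36)) = 3.1313
t = (x̄₁ - x̄₂) / SE = (78.59 - 71.71) / 3.1313 = 6.88 / 3.1313 = 2.197
p-value = 0.0314

Since p-value < α = 0.05, we reject H₀.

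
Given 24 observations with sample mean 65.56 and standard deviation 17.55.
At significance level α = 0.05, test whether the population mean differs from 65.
One-sample t-test:
H₀: μ = 65
H₁: μ ≠ 65
df = n - 1 = 23
t = (x̄ - μ₀) / (s/√n) = (65.56 - 65) / (17.55/√24) = 0.156
p-value = 0.8771

Since p-value > α = 0.05, we fail to reject H₀.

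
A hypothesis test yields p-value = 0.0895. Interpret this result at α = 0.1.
Since p = 0.0895 < α = 0.1, reject H₀.
There is sufficient evidence to reject the null hypothesis; the result is statistically significant at the 0.1 level.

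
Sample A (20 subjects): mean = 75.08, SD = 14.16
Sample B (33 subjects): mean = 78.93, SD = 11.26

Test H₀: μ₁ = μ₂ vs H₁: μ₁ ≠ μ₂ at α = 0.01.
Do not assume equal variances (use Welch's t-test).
Welch's two-sample t-test:
H₀: μ₁ = μ₂
H₁: μ₁ ≠ μ₂
s₁²/n₁ = 14.16²/20 = 10.0253,  s₂²/n₂ = 11.26²/33 = 3.8420
SE = √(s₁²/n₁ + s₂²/n₂) = √(10.0253 + 3.8420) = 3.7239
df (Welch-Satterthwaite) = (s₁²/n₁ + s₂²/n₂)² / [(s₁²/n₁)²/(n₁-1) + (s₂²/n₂)²/(n₂-1)] ≈ 33.44
t = (x̄₁ - x̄₂) / SE = (75.08 - 78.93) / 3.7239 = -3.85 / 3.7239 = -1.034
p-value = 0.3086

Since p-value > α = 0.01, we fail to reject H₀.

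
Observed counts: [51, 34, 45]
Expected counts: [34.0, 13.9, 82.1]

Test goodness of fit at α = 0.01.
Chi-square goodness of fit test:
H₀: observed counts match expected distribution
H₁: observed counts differ from expected distribution
df = k - 1 = 2
χ² = Σ(O - E)²/E
   = (51 - 34.0)²/34.0 + (34 - 13.9)²/13.9 + (45 - 82.1)²/82.1
   = 8.500 + 29.065 + 16.765
   = 54.33
p-value < 0.0001

Since p-value < α = 0.01, we reject H₀.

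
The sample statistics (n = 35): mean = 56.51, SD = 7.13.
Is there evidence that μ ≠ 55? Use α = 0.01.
One-sample t-test:
H₀: μ = 55
H₁: μ ≠ 55
df = n - 1 = 34
t = (x̄ - μ₀) / (s/√n) = (56.51 - 55) / (7.13/√35) = 1.253
p-value = 0.2188

Since p-value > α = 0.01, we fail to reject H₀.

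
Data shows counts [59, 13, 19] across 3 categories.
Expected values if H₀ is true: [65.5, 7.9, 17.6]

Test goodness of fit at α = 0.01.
Chi-square goodness of fit test:
H₀: observed counts match expected distribution
H₁: observed counts differ from expected distribution
df = k - 1 = 2
χ² = Σ(O - E)²/E
   = (59 - 65.5)²/65.5 + (13 - 7.9)²/7.9 + (19 - 17.6)²/17.6
   = 0.645 + 3.292 + 0.111
   = 4.05
p-value = 0.1321

Since p-value > α = 0.01, we fail to reject H₀.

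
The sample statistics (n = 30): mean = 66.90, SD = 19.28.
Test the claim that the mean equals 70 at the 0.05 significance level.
One-sample t-test:
H₀: μ = 70
H₁: μ ≠ 70
df = n - 1 = 29
t = (x̄ - μ₀) / (s/√n) = (66.90 - 70) / (19.28/√30) = -0.881
p-value = 0.3857

Since p-value > α = 0.05, we fail to reject H₀.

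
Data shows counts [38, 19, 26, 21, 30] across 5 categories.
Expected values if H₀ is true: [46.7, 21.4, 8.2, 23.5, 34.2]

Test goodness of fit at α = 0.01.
Chi-square goodness of fit test:
H₀: observed counts match expected distribution
H₁: observed counts differ from expected distribution
df = k - 1 = 4
χ² = Σ(O - E)²/E
   = (38 - 46.7)²/46.7 + (19 - 21.4)²/21.4 + (26 - 8.2)²/8.2 + (21 - 23.5)²/23.5 + (30 - 34.2)²/34.2
   = 1.621 + 0.269 + 38.639 + 0.266 + 0.516
   = 41.31
p-value < 0.0001

Since p-value < α = 0.01, we reject H₀.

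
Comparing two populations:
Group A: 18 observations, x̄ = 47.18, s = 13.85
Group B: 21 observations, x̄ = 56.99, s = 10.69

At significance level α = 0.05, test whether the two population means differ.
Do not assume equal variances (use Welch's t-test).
Welch's two-sample t-test:
H₀: μ₁ = μ₂
H₁: μ₁ ≠ μ₂
s₁²/n₁ = 13.85²/18 = 10.6568,  s₂²/n₂ = 10.69²/21 = 5.4417
SE = √(s₁²/n₁ + s₂²/n₂) = √(10.6568 + 5.4417) = 4.0123
df (Welch-Satterthwaite) = (s₁²/n₁ + s₂²/n₂)² / [(s₁²/n₁)²/(n₁-1) + (s₂²/n₂)²/(n₂-1)] ≈ 31.76
t = (x̄₁ - x̄₂) / SE = (47.18 - 56.99) / 4.0123 = -9.81 / 4.0123 = -2.445
p-value = 0.0202

Since p-value < α = 0.05, we reject H₀.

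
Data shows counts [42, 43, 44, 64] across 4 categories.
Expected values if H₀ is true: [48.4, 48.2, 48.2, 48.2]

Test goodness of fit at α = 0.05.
Chi-square goodness of fit test:
H₀: observed counts match expected distribution
H₁: observed counts differ from expected distribution
df = k - 1 = 3
χ² = Σ(O - E)²/E
   = (42 - 48.4)²/48.4 + (43 - 48.2)²/48.2 + (44 - 48.2)²/48.2 + (64 - 48.2)²/48.2
   = 0.846 + 0.561 + 0.366 + 5.179
   = 6.95
p-value = 0.0734

Since p-value > α = 0.05, we fail to reject H₀.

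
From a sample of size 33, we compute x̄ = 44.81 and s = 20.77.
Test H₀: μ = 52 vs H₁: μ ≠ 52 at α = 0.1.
One-sample t-test:
H₀: μ = 52
H₁: μ ≠ 52
df = n - 1 = 32
t = (x̄ - μ₀) / (s/√n) = (44.81 - 52) / (20.77/√33) = -1.989
p-value = 0.0554

Since p-value < α = 0.1, we reject H₀.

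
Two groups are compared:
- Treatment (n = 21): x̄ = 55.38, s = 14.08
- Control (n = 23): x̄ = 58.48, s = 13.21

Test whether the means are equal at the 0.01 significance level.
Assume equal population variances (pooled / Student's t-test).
Student's two-sample t-test (equal variances):
H₀: μ₁ = μ₂
H₁: μ₁ ≠ μ₂
df = n₁ + n₂ - 2 = 42
Pooled variance s_p² = [(n₁-1)s₁² + (n₂-1)s₂²] / (n₁ + n₂ - 2) = [(20)(14.08²) + (22)(13.21²)] / 42 = 185.8100
SE = √(s_p²(1/n₁ + 1/n₂)) = √(185.8100 × (1/21 + 1/23)) = 4.1142
t = (x̄₁ - x̄₂) / SE = (55.38 - 58.48) / 4.1142 = -3.10 / 4.1142 = -0.753
p-value = 0.4554

Since p-value > α = 0.01, we fail to reject H₀.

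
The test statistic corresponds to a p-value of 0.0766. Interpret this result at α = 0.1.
Since p = 0.0766 < α = 0.1, reject H₀.
There is sufficient evidence to reject the null hypothesis; the result is statistically significant at the 0.1 level.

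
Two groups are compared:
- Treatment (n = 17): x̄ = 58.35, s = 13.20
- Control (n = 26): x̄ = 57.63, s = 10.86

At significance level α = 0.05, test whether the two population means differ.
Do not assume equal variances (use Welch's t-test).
Welch's two-sample t-test:
H₀: μ₁ = μ₂
H₁: μ₁ ≠ μ₂
s₁²/n₁ = 13.20²/17 = 10.2494,  s₂²/n₂ = 10.86²/26 = 4.5361
SE = √(s₁²/n₁ + s₂²/n₂) = √(10.2494 + 4.5361) = 3.8452
df (Welch-Satterthwaite) = (s₁²/n₁ + s₂²/n₂)² / [(s₁²/n₁)²/(n₁-1) + (s₂²/n₂)²/(n₂-1)] ≈ 29.59
t = (x̄₁ - x̄₂) / SE = (58.35 - 57.63) / 3.8452 = 0.72 / 3.8452 = 0.187
p-value = 0.8527

Since p-value > α = 0.05, we fail to reject H₀.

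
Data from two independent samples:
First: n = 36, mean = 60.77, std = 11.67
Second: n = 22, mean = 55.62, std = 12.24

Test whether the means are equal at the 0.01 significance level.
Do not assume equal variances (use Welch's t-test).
Welch's two-sample t-test:
H₀: μ₁ = μ₂
H₁: μ₁ ≠ μ₂
s₁²/n₁ = 11.67²/36 = 3.7830,  s₂²/n₂ = 12.24²/22 = 6.8099
SE = √(s₁²/n₁ + s₂²/n₂) = √(3.7830 + 6.8099) = 3.2547
df (Welch-Satterthwaite) = (s₁²/n₁ + s₂²/n₂)² / [(s₁²/n₁)²/(n₁-1) + (s₂²/n₂)²/(n₂-1)] ≈ 42.87
t = (x̄₁ - x̄₂) / SE = (60.77 - 55.62) / 3.2547 = 5.15 / 3.2547 = 1.582
p-value = 0.1209

Since p-value > α = 0.01, we fail to reject H₀.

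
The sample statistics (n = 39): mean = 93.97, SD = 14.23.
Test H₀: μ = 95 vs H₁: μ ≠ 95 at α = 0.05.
One-sample t-test:
H₀: μ = 95
H₁: μ ≠ 95
df = n - 1 = 38
t = (x̄ - μ₀) / (s/√n) = (93.97 - 95) / (14.23/√39) = -0.452
p-value = 0.6538

Since p-value > α = 0.05, we fail to reject H₀.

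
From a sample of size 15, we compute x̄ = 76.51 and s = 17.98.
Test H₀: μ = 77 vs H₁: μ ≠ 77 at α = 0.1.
One-sample t-test:
H₀: μ = 77
H₁: μ ≠ 77
df = n - 1 = 14
t = (x̄ - μ₀) / (s/√n) = (76.51 - 77) / (17.98/√15) = -0.106
p-value = 0.9174

Since p-value > α = 0.1, we fail to reject H₀.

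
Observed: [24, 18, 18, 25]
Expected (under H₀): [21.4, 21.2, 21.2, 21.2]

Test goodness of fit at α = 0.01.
Chi-square goodness of fit test:
H₀: observed counts match expected distribution
H₁: observed counts differ from expected distribution
df = k - 1 = 3
χ² = Σ(O - E)²/E
   = (24 - 21.4)²/21.4 + (18 - 21.2)²/21.2 + (18 - 21.2)²/21.2 + (25 - 21.2)²/21.2
   = 0.316 + 0.483 + 0.483 + 0.681
   = 1.96
p-value = 0.5801

Since p-value > α = 0.01, we fail to reject H₀.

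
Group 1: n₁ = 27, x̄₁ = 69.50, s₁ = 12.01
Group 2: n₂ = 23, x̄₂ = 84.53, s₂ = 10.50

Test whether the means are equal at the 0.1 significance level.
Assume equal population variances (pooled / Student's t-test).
Student's two-sample t-test (equal variances):
H₀: μ₁ = μ₂
H₁: μ₁ ≠ μ₂
df = n₁ + n₂ - 2 = 48
Pooled variance s_p² = [(n₁-1)s₁² + (n₂-1)s₂²] / (n₁ + n₂ - 2) = [(26)(12.01²) + (22)(10.50²)] / 48 = 128.6613
SE = √(s_p²(1/n₁ + 1/n₂)) = √(128.6613 × (1/27 + 1/23)) = 3.2186
t = (x̄₁ - x̄₂) / SE = (69.50 - 84.53) / 3.2186 = -15.03 / 3.2186 = -4.670
p-value < 0.0001

Since p-value < α = 0.1, we reject H₀.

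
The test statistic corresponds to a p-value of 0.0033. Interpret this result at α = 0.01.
Since p = 0.0033 < α = 0.01, reject H₀.
There is sufficient evidence to reject the null hypothesis; the result is statistically significant at the 0.01 level.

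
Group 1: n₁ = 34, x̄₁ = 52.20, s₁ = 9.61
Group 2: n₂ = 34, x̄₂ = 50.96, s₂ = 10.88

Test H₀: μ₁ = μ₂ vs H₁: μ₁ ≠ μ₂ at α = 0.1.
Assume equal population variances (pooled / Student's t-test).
Student's two-sample t-test (equal variances):
H₀: μ₁ = μ₂
H₁: μ₁ ≠ μ₂
df = n₁ + n₂ - 2 = 66
Pooled variance s_p² = [(n₁-1)s₁² + (n₂-1)s₂²] / (n₁ + n₂ - 2) = [(33)(9.61²) + (33)(10.88²)] / 66 = 105.3633
SE = √(s_p²(1/n₁ + 1/n₂)) = √(105.3633 × (1/34 + 1/34)) = 2.4895
t = (x̄₁ - x̄₂) / SE = (52.20 - 50.96) / 2.4895 = 1.24 / 2.4895 = 0.498
p-value = 0.6201

Since p-value > α = 0.1, we fail to reject H₀.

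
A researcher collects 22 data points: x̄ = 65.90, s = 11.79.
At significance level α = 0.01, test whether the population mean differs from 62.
One-sample t-test:
H₀: μ = 62
H₁: μ ≠ 62
df = n - 1 = 21
t = (x̄ - μ₀) / (s/√n) = (65.90 - 62) / (11.79/√22) = 1.552
p-value = 0.1357

Since p-value > α = 0.01, we fail to reject H₀.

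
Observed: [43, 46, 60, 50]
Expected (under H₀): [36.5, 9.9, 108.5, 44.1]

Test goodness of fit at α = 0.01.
Chi-square goodness of fit test:
H₀: observed counts match expected distribution
H₁: observed counts differ from expected distribution
df = k - 1 = 3
χ² = Σ(O - E)²/E
   = (43 - 36.5)²/36.5 + (46 - 9.9)²/9.9 + (60 - 108.5)²/108.5 + (50 - 44.1)²/44.1
   = 1.158 + 131.637 + 21.680 + 0.789
   = 155.26
p-value < 0.0001

Since p-value < α = 0.01, we reject H₀.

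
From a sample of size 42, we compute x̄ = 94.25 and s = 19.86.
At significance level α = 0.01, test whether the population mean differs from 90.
One-sample t-test:
H₀: μ = 90
H₁: μ ≠ 90
df = n - 1 = 41
t = (x̄ - μ₀) / (s/√n) = (94.25 - 90) / (19.86/√42) = 1.387
p-value = 0.1730

Since p-value > α = 0.01, we fail to reject H₀.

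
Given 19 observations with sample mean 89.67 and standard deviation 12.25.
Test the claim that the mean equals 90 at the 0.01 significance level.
One-sample t-test:
H₀: μ = 90
H₁: μ ≠ 90
df = n - 1 = 18
t = (x̄ - μ₀) / (s/√n) = (89.67 - 90) / (12.25/√19) = -0.117
p-value = 0.9078

Since p-value > α = 0.01, we fail to reject H₀.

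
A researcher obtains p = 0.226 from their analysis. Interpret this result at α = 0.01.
Since p = 0.226 > α = 0.01, fail to reject H₀.
There is insufficient evidence to reject the null hypothesis; the result is not statistically significant at the 0.01 level.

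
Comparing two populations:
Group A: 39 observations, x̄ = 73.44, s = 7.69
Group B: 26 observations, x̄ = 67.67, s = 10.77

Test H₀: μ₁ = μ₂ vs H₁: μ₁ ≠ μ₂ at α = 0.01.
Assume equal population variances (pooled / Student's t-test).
Student's two-sample t-test (equal variances):
H₀: μ₁ = μ₂
H₁: μ₁ ≠ μ₂
df = n₁ + n₂ - 2 = 63
Pooled variance s_p² = [(n₁-1)s₁² + (n₂-1)s₂²] / (n₁ + n₂ - 2) = [(38)(7.69²) + (25)(10.77²)] / 63 = 81.6983
SE = √(s_p²(1/n₁ + 1/n₂)) = √(81.6983 × (1/39 + 1/26)) = 2.2885
t = (x̄₁ - x̄₂) / SE = (73.44 - 67.67) / 2.2885 = 5.77 / 2.2885 = 2.521
p-value = 0.0142

Since p-value > α = 0.01, we fail to reject H₀.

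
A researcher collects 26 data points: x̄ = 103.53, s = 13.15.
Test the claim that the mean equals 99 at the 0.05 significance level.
One-sample t-test:
H₀: μ = 99
H₁: μ ≠ 99
df = n - 1 = 25
t = (x̄ - μ₀) / (s/√n) = (103.53 - 99) / (13.15/√26) = 1.757
p-value = 0.0912

Since p-value > α = 0.05, we fail to reject H₀.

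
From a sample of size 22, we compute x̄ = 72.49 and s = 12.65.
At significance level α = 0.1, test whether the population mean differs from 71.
One-sample t-test:
H₀: μ = 71
H₁: μ ≠ 71
df = n - 1 = 21
t = (x̄ - μ₀) / (s/√n) = (72.49 - 71) / (12.65/√22) = 0.552
p-value = 0.5865

Since p-value > α = 0.1, we fail to reject H₀.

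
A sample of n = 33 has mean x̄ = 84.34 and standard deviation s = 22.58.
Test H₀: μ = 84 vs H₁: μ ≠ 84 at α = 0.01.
One-sample t-test:
H₀: μ = 84
H₁: μ ≠ 84
df = n - 1 = 32
t = (x̄ - μ₀) / (s/√n) = (84.34 - 84) / (22.58/√33) = 0.086
p-value = 0.9316

Since p-value > α = 0.01, we fail to reject H₀.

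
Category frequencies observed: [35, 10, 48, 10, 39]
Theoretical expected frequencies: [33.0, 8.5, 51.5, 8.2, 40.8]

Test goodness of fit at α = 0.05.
Chi-square goodness of fit test:
H₀: observed counts match expected distribution
H₁: observed counts differ from expected distribution
df = k - 1 = 4
χ² = Σ(O - E)²/E
   = (35 - 33.0)²/33.0 + (10 - 8.5)²/8.5 + (48 - 51.5)²/51.5 + (10 - 8.2)²/8.2 + (39 - 40.8)²/40.8
   = 0.121 + 0.265 + 0.238 + 0.395 + 0.079
   = 1.10
p-value = 0.8945

Since p-value > α = 0.05, we fail to reject H₀.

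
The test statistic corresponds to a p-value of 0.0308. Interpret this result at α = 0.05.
Since p = 0.0308 < α = 0.05, reject H₀.
There is sufficient evidence to reject the null hypothesis; the result is statistically significant at the 0.05 level.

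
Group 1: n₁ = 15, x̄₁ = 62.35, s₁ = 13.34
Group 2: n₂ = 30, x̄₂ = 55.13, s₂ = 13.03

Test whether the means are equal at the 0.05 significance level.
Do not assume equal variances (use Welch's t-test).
Welch's two-sample t-test:
H₀: μ₁ = μ₂
H₁: μ₁ ≠ μ₂
s₁²/n₁ = 13.34²/15 = 11.8637,  s₂²/n₂ = 13.03²/30 = 5.6594
SE = √(s₁²/n₁ + s₂²/n₂) = √(11.8637 + 5.6594) = 4.1861
df (Welch-Satterthwaite) = (s₁²/n₁ + s₂²/n₂)² / [(s₁²/n₁)²/(n₁-1) + (s₂²/n₂)²/(n₂-1)] ≈ 27.52
t = (x̄₁ - x̄₂) / SE = (62.35 - 55.13) / 4.1861 = 7.22 / 4.1861 = 1.725
p-value = 0.0958

Since p-value > α = 0.05, we fail to reject H₀.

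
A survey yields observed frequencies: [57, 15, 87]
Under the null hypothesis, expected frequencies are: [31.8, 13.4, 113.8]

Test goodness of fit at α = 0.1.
Chi-square goodness of fit test:
H₀: observed counts match expected distribution
H₁: observed counts differ from expected distribution
df = k - 1 = 2
χ² = Σ(O - E)²/E
   = (57 - 31.8)²/31.8 + (15 - 13.4)²/13.4 + (87 - 113.8)²/113.8
   = 19.970 + 0.191 + 6.311
   = 26.47
p-value < 0.0001

Since p-value < α = 0.1, we reject H₀.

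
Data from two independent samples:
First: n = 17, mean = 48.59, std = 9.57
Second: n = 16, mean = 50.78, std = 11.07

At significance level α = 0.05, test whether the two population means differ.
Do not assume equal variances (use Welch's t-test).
Welch's two-sample t-test:
H₀: μ₁ = μ₂
H₁: μ₁ ≠ μ₂
s₁²/n₁ = 9.57²/17 = 5.3873,  s₂²/n₂ = 11.07²/16 = 7.6591
SE = √(s₁²/n₁ + s₂²/n₂) = √(5.3873 + 7.6591) = 3.6120
df (Welch-Satterthwaite) = (s₁²/n₁ + s₂²/n₂)² / [(s₁²/n₁)²/(n₁-1) + (s₂²/n₂)²/(n₂-1)] ≈ 29.73
t = (x̄₁ - x̄₂) / SE = (48.59 - 50.78) / 3.6120 = -2.19 / 3.6120 = -0.606
p-value = 0.5489

Since p-value > α = 0.05, we fail to reject H₀.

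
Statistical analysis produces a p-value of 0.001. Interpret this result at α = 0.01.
Since p = 0.001 < α = 0.01, reject H₀.
There is sufficient evidence to reject the null hypothesis; the result is statistically significant at the 0.01 level.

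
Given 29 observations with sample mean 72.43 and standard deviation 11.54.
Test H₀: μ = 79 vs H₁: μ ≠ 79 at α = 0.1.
One-sample t-test:
H₀: μ = 79
H₁: μ ≠ 79
df = n - 1 = 28
t = (x̄ - μ₀) / (s/√n) = (72.43 - 79) / (11.54/√29) = -3.066
p-value = 0.0048

Since p-value < α = 0.1, we reject H₀.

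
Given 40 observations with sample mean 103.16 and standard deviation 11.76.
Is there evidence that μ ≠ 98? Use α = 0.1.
One-sample t-test:
H₀: μ = 98
H₁: μ ≠ 98
df = n - 1 = 39
t = (x̄ - μ₀) / (s/√n) = (103.16 - 98) / (11.76/√40) = 2.775
p-value = 0.0084

Since p-value < α = 0.1, we reject H₀.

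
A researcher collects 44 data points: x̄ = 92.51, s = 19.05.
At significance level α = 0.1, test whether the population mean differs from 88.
One-sample t-test:
H₀: μ = 88
H₁: μ ≠ 88
df = n - 1 = 43
t = (x̄ - μ₀) / (s/√n) = (92.51 - 88) / (19.05/√44) = 1.570
p-value = 0.1237

Since p-value > α = 0.1, we fail to reject H₀.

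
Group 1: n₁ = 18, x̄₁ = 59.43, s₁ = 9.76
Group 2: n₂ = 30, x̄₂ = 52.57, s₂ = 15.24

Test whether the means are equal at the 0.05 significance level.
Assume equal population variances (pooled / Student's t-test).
Student's two-sample t-test (equal variances):
H₀: μ₁ = μ₂
H₁: μ₁ ≠ μ₂
df = n₁ + n₂ - 2 = 46
Pooled variance s_p² = [(n₁-1)s₁² + (n₂-1)s₂²] / (n₁ + n₂ - 2) = [(17)(9.76²) + (29)(15.24²)] / 46 = 181.6272
SE = √(s_p²(1/n₁ + 1/n₂)) = √(181.6272 × (1/18 + 1/30)) = 4.0180
t = (x̄₁ - x̄₂) / SE = (59.43 - 52.57) / 4.0180 = 6.86 / 4.0180 = 1.707
p-value = 0.0945

Since p-value > α = 0.05, we fail to reject H₀.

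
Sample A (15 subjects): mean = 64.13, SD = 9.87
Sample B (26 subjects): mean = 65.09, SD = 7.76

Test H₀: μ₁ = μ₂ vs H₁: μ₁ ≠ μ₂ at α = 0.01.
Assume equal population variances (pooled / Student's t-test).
Student's two-sample t-test (equal variances):
H₀: μ₁ = μ₂
H₁: μ₁ ≠ μ₂
df = n₁ + n₂ - 2 = 39
Pooled variance s_p² = [(n₁-1)s₁² + (n₂-1)s₂²] / (n₁ + n₂ - 2) = [(14)(9.87²) + (25)(7.76²)] / 39 = 73.5712
SE = √(s_p²(1/n₁ + 1/n₂)) = √(73.5712 × (1/15 + 1/26)) = 2.7811
t = (x̄₁ - x̄₂) / SE = (64.13 - 65.09) / 2.7811 = -0.96 / 2.7811 = -0.345
p-value = 0.7318

Since p-value > α = 0.01, we fail to reject H₀.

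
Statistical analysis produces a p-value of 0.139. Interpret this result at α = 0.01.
Since p = 0.139 > α = 0.01, fail to reject H₀.
There is insufficient evidence to reject the null hypothesis; the result is not statistically significant at the 0.01 level.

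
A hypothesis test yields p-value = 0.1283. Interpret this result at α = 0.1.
Since p = 0.1283 > α = 0.1, fail to reject H₀.
There is insufficient evidence to reject the null hypothesis; the result is not statistically significant at the 0.1 level.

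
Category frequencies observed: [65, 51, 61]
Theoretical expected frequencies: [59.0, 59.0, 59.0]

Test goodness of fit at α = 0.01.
Chi-square goodness of fit test:
H₀: observed counts match expected distribution
H₁: observed counts differ from expected distribution
df = k - 1 = 2
χ² = Σ(O - E)²/E
   = (65 - 59.0)²/59.0 + (51 - 59.0)²/59.0 + (61 - 59.0)²/59.0
   = 0.610 + 1.085 + 0.068
   = 1.76
p-value = 0.4142

Since p-value > α = 0.01, we fail to reject H₀.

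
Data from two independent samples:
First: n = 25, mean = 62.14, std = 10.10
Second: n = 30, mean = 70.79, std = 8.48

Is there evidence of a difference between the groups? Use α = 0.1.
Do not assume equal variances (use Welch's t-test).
Welch's two-sample t-test:
H₀: μ₁ = μ₂
H₁: μ₁ ≠ μ₂
s₁²/n₁ = 10.10²/25 = 4.0804,  s₂²/n₂ = 8.48²/30 = 2.3970
SE = √(s₁²/n₁ + s₂²/n₂) = √(4.0804 + 2.3970) = 2.5451
df (Welch-Satterthwaite) = (s₁²/n₁ + s₂²/n₂)² / [(s₁²/n₁)²/(n₁-1) + (s₂²/n₂)²/(n₂-1)] ≈ 47.04
t = (x̄₁ - x̄₂) / SE = (62.14 - 70.79) / 2.5451 = -8.65 / 2.5451 = -3.399
p-value = 0.0014

Since p-value < α = 0.1, we reject H₀.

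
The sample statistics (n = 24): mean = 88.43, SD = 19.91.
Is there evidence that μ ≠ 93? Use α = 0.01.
One-sample t-test:
H₀: μ = 93
H₁: μ ≠ 93
df = n - 1 = 23
t = (x̄ - μ₀) / (s/√n) = (88.43 - 93) / (19.91/√24) = -1.124
p-value = 0.2724

Since p-value > α = 0.01, we fail to reject H₀.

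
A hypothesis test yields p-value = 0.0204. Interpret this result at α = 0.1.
Since p = 0.0204 < α = 0.1, reject H₀.
There is sufficient evidence to reject the null hypothesis; the result is statistically significant at the 0.1 level.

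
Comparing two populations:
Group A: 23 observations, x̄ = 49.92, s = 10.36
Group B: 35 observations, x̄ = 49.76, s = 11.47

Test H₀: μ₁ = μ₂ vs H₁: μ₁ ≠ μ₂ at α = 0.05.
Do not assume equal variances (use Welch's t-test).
Welch's two-sample t-test:
H₀: μ₁ = μ₂
H₁: μ₁ ≠ μ₂
s₁²/n₁ = 10.36²/23 = 4.6665,  s₂²/n₂ = 11.47²/35 = 3.7589
SE = √(s₁²/n₁ + s₂²/n₂) = √(4.6665 + 3.7589) = 2.9027
df (Welch-Satterthwaite) = (s₁²/n₁ + s₂²/n₂)² / [(s₁²/n₁)²/(n₁-1) + (s₂²/n₂)²/(n₂-1)] ≈ 50.51
t = (x̄₁ - x̄₂) / SE = (49.92 - 49.76) / 2.9027 = 0.16 / 2.9027 = 0.055
p-value = 0.9563

Since p-value > α = 0.05, we fail to reject H₀.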